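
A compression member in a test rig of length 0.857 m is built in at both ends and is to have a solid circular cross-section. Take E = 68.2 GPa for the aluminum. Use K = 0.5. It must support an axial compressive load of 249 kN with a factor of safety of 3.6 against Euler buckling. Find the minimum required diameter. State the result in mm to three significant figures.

d ≈ 47.2 mm

Required P_cr = n·P = 3.6 × 249 = 896.4 kN
L_e = K·L = 0.5 × 0.857 = 0.4285 m
Required I = P_cr·L_e²/(π²E) = 8.964×10^5 × 0.4285² / (π² × 6.82×10^10) = 2.445×10^-7 m⁴
I_req = 2.445×10^5 mm⁴
Solid circle: I = πd⁴/64  ⇒  d = (64I/π)^(1/4) = (64×2.445×10^5/π)^(1/4) = 47.2 mm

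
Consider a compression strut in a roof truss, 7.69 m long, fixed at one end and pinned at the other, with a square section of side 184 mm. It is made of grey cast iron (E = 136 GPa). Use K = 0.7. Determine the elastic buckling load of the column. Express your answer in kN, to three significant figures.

P_cr ≈ 4420 kN

I = a⁴/12 = 184⁴/12 = 9.552×10^7 mm⁴
I = 9.552×10^7 mm⁴ = 9.552×10^-5 m⁴
Effective length L_e = K·L = 0.7 × 7.69 = 5.383 m
P_cr = π²EI / L_e² = π² × 136×10⁹ × 9.552×10^-5 / 5.383² = 4.425×10^6 N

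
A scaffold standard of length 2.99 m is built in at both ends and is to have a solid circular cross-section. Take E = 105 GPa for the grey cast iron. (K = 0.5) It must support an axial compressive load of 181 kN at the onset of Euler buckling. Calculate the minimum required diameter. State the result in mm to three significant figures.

d ≈ 53.1 mm

L_e = K·L = 0.5 × 2.99 = 1.495 m
Required I = P_cr·L_e²/(π²E) = 1.810×10^5 × 1.495² / (π² × 1.05×10^11) = 3.904×10^-7 m⁴
I_req = 3.904×10^5 mm⁴
Solid circle: I = πd⁴/64  ⇒  d = (64I/π)^(1/4) = (64×3.904×10^5/π)^(1/4) = 53.1 mm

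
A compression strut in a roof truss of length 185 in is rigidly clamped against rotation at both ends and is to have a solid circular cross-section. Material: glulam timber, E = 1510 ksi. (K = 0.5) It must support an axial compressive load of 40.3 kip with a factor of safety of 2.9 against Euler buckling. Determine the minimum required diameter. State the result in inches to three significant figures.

d ≈ 6.08 in

Required P_cr = n·P = 2.9 × 40.3 = 116.9 kip
L_e = K·L = 0.5 × 185 = 92.50 in
Required I = P_cr·L_e²/(π²E) = 1.169×10^5 × 92.50² / (π² × 1.51×10^6) = 67.10 in⁴
Solid circle: I = πd⁴/64  ⇒  d = (64I/π)^(1/4) = (64×67.10/π)^(1/4) = 6.08 in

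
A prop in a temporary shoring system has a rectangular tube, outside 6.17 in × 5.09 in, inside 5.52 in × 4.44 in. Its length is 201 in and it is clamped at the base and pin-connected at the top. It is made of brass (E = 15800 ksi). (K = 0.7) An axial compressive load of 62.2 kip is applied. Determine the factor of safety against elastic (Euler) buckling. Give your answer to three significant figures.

n ≈ 3.49

Weak-axis I_min = (h_o·b_o³ − h_i·b_i³)/12 with b_o = 5.09, b_i = 4.440 in (shorter outer/inner sides).
I_min = (6.17×5.09³ − 5.520×4.440³)/12 = 27.54 in⁴
Effective length L_e = K·L = 0.7 × 201 = 140.7 in
P_cr = π²EI / L_e² = π² × 15800×10³ × 27.54 / 140.7² = 2.169×10^5 lb
Factor of safety n = P_cr / P = 216.95 / 62.2 = 3.49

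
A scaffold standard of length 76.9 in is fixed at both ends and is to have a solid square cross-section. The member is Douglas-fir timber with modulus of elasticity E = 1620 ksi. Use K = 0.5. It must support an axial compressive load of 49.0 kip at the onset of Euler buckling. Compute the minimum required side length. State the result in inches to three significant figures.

a ≈ 2.72 in

L_e = K·L = 0.5 × 76.9 = 38.45 in
Required I = P_cr·L_e²/(π²E) = 4.900×10^4 × 38.45² / (π² × 1.62×10^6) = 4.531 in⁴
Solid square: I = a⁴/12  ⇒  a = (12I)^(1/4) = (12×4.531)^(1/4) = 2.72 in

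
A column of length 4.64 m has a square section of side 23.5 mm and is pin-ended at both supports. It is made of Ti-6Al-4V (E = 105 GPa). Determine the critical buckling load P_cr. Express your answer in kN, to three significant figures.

P_cr ≈ 1.22 kN

I = a⁴/12 = 23.5⁴/12 = 2.542×10^4 mm⁴
I = 2.542×10^4 mm⁴ = 2.542×10^-8 m⁴
Effective length L_e = K·L = 1 × 4.64 = 4.640 m
P_cr = π²EI / L_e² = π² × 105×10⁹ × 2.542×10^-8 / 4.640² = 1.223×10^3 N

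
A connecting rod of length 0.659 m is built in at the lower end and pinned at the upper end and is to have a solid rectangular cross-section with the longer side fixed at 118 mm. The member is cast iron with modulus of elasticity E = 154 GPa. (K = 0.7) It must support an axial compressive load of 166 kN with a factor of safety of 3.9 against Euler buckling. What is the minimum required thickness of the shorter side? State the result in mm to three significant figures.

Required P_cr = n·P = 3.9 × 166 = 647.4 kN
L_e = K·L = 0.7 × 0.659 = 0.4613 m
Required I = P_cr·L_e²/(π²E) = 6.474×10^5 × 0.4613² / (π² × 1.54×10^11) = 9.064×10^-8 m⁴
I_req = 9.064×10^4 mm⁴
Rectangle, weak axis: I_min = h·b³/12 with h = 118 mm fixed  ⇒  b = (12I/h)^(1/3) = 21.0 mm

b ≈ 21.0 mm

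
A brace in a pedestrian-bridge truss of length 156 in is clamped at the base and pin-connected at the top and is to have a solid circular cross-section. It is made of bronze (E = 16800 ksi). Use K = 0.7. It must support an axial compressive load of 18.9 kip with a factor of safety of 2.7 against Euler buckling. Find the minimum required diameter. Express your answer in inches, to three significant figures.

Required P_cr = n·P = 2.7 × 18.9 = 51.03 kip
L_e = K·L = 0.7 × 156 = 109.2 in
Required I = P_cr·L_e²/(π²E) = 5.103×10^4 × 109.2² / (π² × 1.68×10^7) = 3.670 in⁴
Solid circle: I = πd⁴/64  ⇒  d = (64I/π)^(1/4) = (64×3.670/π)^(1/4) = 2.94 in

d ≈ 2.94 in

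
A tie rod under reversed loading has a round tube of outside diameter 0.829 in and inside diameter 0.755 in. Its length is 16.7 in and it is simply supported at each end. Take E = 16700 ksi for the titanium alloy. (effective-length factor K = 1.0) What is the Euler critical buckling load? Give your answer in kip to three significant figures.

P_cr ≈ 4.28 kip

d_o = 0.829 in, d_i = 0.755 in
I = π(d_o⁴ − d_i⁴)/64 = π(0.829⁴ − 0.7550⁴)/64 = 7.234×10^-3 in⁴
Effective length L_e = K·L = 1 × 16.7 = 16.70 in
P_cr = π²EI / L_e² = π² × 16700×10³ × 7.234×10^-3 / 16.70² = 4.275×10^3 lb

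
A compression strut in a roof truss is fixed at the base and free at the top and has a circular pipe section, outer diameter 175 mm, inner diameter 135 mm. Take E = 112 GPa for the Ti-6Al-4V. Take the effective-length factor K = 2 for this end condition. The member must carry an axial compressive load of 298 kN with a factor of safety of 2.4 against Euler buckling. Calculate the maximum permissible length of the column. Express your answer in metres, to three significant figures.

d_o = 175 mm, d_i = 135 mm
I = π(d_o⁴ − d_i⁴)/64 = π(175⁴ − 135.0⁴)/64 = 2.973×10^7 mm⁴
I = 2.973×10^-5 m⁴
Required critical load P_cr = n·P = 2.4 × 298 = 715.2 kN = 7.152×10^5 N
From P_cr = π²EI/(K·L)²:  L = (1/K)·√(π²EI/P_cr) = (1/2)·√(π²×1.12×10^11×2.973×10^-5/7.152×10^5)
L = 3.39 m

L_max ≈ 3.39 m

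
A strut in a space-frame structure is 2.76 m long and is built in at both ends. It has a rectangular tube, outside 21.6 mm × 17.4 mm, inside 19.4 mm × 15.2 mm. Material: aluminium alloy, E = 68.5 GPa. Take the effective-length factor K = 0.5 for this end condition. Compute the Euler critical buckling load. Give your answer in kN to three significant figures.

P_cr ≈ 1.35 kN

Weak-axis I_min = (h_o·b_o³ − h_i·b_i³)/12 with b_o = 17.4, b_i = 15.20 mm (shorter outer/inner sides).
I_min = (21.6×17.4³ − 19.40×15.20³)/12 = 3.805×10^3 mm⁴
I = 3.805×10^3 mm⁴ = 3.805×10^-9 m⁴
Effective length L_e = K·L = 0.5 × 2.76 = 1.380 m
P_cr = π²EI / L_e² = π² × 68.5×10⁹ × 3.805×10^-9 / 1.380² = 1.351×10^3 N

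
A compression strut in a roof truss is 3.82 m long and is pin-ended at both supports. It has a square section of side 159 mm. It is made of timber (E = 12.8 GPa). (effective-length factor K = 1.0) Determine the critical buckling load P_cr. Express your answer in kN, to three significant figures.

P_cr ≈ 461 kN

I = a⁴/12 = 159⁴/12 = 5.326×10^7 mm⁴
I = 5.326×10^7 mm⁴ = 5.326×10^-5 m⁴
Effective length L_e = K·L = 1 × 3.82 = 3.820 m
P_cr = π²EI / L_e² = π² × 12.8×10⁹ × 5.326×10^-5 / 3.820² = 4.611×10^5 N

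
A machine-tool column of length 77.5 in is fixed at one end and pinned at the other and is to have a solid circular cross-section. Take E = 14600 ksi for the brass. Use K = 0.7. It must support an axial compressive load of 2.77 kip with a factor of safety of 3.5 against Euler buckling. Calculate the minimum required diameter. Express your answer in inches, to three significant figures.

Required P_cr = n·P = 3.5 × 2.77 = 9.695 kip
L_e = K·L = 0.7 × 77.5 = 54.25 in
Required I = P_cr·L_e²/(π²E) = 9.695×10^3 × 54.25² / (π² × 1.46×10^7) = 0.1980 in⁴
Solid circle: I = πd⁴/64  ⇒  d = (64I/π)^(1/4) = (64×0.1980/π)^(1/4) = 1.42 in

d ≈ 1.42 in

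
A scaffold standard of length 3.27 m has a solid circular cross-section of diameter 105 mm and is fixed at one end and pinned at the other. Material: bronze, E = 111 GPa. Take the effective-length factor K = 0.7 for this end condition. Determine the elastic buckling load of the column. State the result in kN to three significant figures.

I = πd⁴/64 = π×105⁴/64 = 5.967×10^6 mm⁴
I = 5.967×10^6 mm⁴ = 5.967×10^-6 m⁴
Effective length L_e = K·L = 0.7 × 3.27 = 2.289 m
P_cr = π²EI / L_e² = π² × 111×10⁹ × 5.967×10^-6 / 2.289² = 1.248×10^6 N

P_cr ≈ 1250 kN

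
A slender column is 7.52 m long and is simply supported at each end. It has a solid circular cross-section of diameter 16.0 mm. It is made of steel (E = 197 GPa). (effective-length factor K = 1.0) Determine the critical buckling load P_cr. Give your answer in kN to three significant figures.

I = πd⁴/64 = π×16.0⁴/64 = 3.217×10^3 mm⁴
I = 3.217×10^3 mm⁴ = 3.217×10^-9 m⁴
Effective length L_e = K·L = 1 × 7.52 = 7.520 m
P_cr = π²EI / L_e² = π² × 197×10⁹ × 3.217×10^-9 / 7.520² = 110.6 N

P_cr ≈ 0.111 kN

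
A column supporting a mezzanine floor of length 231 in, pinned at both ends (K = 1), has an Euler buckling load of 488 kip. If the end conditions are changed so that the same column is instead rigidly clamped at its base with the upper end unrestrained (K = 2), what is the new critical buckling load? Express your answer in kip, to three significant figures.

P_cr ≈ 122 kip

P_cr ∝ 1/K², so P_cr,new = P_cr,old × (K_old/K_new)² = 488 × (1/2)²
= 488 × 0.2500 = 122 kip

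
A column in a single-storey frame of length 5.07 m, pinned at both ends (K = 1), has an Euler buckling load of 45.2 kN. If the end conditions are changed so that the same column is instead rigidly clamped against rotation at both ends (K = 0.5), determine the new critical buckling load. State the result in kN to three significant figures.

P_cr ∝ 1/K², so P_cr,new = P_cr,old × (K_old/K_new)² = 45.2 × (1/0.5)²
= 45.2 × 4.000 = 181 kN

P_cr ≈ 181 kN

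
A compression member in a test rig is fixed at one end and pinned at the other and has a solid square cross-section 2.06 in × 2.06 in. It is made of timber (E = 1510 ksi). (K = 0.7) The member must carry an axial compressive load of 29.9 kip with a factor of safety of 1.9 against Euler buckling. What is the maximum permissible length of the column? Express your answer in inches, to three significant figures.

I = a⁴/12 = 2.06⁴/12 = 1.501 in⁴
Required critical load P_cr = n·P = 1.9 × 29.9 = 56.81 kip = 5.681×10^4 lb
From P_cr = π²EI/(K·L)²:  L = (1/K)·√(π²EI/P_cr) = (1/0.7)·√(π²×1.51×10^6×1.501/5.681×10^4)
L = 28.3 in

L_max ≈ 28.3 in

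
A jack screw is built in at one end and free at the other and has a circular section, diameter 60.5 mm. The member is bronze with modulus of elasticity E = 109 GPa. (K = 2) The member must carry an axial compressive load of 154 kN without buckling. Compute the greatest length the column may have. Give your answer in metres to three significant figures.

L_max ≈ 1.07 m

I = πd⁴/64 = π×60.5⁴/64 = 6.576×10^5 mm⁴
I = 6.576×10^-7 m⁴
At the buckling limit P_cr = P = 1.540×10^5 N
From P_cr = π²EI/(K·L)²:  L = (1/K)·√(π²EI/P_cr) = (1/2)·√(π²×1.09×10^11×6.576×10^-7/1.540×10^5)
L = 1.07 m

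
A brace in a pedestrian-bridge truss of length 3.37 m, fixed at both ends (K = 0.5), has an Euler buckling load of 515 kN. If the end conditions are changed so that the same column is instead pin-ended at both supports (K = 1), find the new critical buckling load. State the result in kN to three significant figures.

P_cr ∝ 1/K², so P_cr,new = P_cr,old × (K_old/K_new)² = 515 × (0.5/1)²
= 515 × 0.2500 = 129 kN

P_cr ≈ 129 kN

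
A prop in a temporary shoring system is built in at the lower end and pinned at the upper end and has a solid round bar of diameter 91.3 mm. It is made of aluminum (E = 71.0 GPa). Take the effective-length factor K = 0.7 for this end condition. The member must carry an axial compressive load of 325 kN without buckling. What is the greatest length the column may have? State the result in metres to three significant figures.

L_max ≈ 3.87 m

I = πd⁴/64 = π×91.3⁴/64 = 3.411×10^6 mm⁴
I = 3.411×10^-6 m⁴
At the buckling limit P_cr = P = 3.250×10^5 N
From P_cr = π²EI/(K·L)²:  L = (1/K)·√(π²EI/P_cr) = (1/0.7)·√(π²×7.10×10^10×3.411×10^-6/3.250×10^5)
L = 3.87 m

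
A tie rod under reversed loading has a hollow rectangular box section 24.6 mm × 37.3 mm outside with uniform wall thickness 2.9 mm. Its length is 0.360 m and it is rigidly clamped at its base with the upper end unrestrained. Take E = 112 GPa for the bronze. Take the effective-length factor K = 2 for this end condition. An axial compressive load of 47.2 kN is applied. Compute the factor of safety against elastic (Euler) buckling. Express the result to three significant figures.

Inner dimensions: h_i = 37.3 − 2×2.9 = 31.50 mm, b_i = 24.6 − 2×2.9 = 18.80 mm
Weak-axis I_min = (h_o·b_o³ − h_i·b_i³)/12 with b_o = 24.6, b_i = 18.80 mm (shorter outer/inner sides).
I_min = (37.3×24.6³ − 31.50×18.80³)/12 = 2.883×10^4 mm⁴
I = 2.883×10^4 mm⁴ = 2.883×10^-8 m⁴
Effective length L_e = K·L = 2 × 0.360 = 0.7200 m
P_cr = π²EI / L_e² = π² × 112×10⁹ × 2.883×10^-8 / 0.7200² = 6.148×10^4 N
Factor of safety n = P_cr / P = 61.478 / 47.2 = 1.30

n ≈ 1.30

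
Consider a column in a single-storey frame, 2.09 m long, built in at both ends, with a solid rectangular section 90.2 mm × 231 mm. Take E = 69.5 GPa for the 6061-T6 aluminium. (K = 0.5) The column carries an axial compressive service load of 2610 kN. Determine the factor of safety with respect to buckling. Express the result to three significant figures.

Buckling occurs about the weak axis: I_min = h·b³/12 with b = 90.2 mm (the shorter side).
I_min = 231×90.2³/12 = 1.413×10^7 mm⁴
I = 1.413×10^7 mm⁴ = 1.413×10^-5 m⁴
Effective length L_e = K·L = 0.5 × 2.09 = 1.045 m
P_cr = π²EI / L_e² = π² × 69.5×10⁹ × 1.413×10^-5 / 1.045² = 8.874×10^6 N
Factor of safety n = P_cr / P = 8873.7 / 2610 = 3.40

n ≈ 3.40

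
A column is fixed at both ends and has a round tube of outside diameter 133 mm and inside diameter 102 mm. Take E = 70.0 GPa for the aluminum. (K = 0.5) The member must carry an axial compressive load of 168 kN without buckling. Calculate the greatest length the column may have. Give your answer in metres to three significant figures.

d_o = 133 mm, d_i = 102 mm
I = π(d_o⁴ − d_i⁴)/64 = π(133⁴ − 102.0⁴)/64 = 1.005×10^7 mm⁴
I = 1.005×10^-5 m⁴
At the buckling limit P_cr = P = 1.680×10^5 N
From P_cr = π²EI/(K·L)²:  L = (1/K)·√(π²EI/P_cr) = (1/0.5)·√(π²×7.00×10^10×1.005×10^-5/1.680×10^5)
L = 12.9 m

L_max ≈ 12.9 m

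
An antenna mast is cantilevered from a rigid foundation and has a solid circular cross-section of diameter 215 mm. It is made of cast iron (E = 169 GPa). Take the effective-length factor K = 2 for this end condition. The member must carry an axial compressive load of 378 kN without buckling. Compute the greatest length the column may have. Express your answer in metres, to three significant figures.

L_max ≈ 10.8 m

I = πd⁴/64 = π×215⁴/64 = 1.049×10^8 mm⁴
I = 1.049×10^-4 m⁴
At the buckling limit P_cr = P = 3.780×10^5 N
From P_cr = π²EI/(K·L)²:  L = (1/K)·√(π²EI/P_cr) = (1/2)·√(π²×1.69×10^11×1.049×10^-4/3.780×10^5)
L = 10.8 m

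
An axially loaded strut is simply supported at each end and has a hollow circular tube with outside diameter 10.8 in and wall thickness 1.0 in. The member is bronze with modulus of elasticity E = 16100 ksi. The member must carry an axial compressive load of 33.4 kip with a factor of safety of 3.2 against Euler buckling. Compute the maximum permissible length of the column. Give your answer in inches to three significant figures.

L_max ≈ 745 in

Inner diameter d_i = 10.8 − 2×1.0 = 8.800 in
I = π(d_o⁴ − d_i⁴)/64 = π(10.8⁴ − 8.800⁴)/64 = 373.5 in⁴
Required critical load P_cr = n·P = 3.2 × 33.4 = 106.9 kip = 1.069×10^5 lb
From P_cr = π²EI/(K·L)²:  L = (1/K)·√(π²EI/P_cr) = (1/1)·√(π²×1.61×10^7×373.5/1.069×10^5)
L = 745 in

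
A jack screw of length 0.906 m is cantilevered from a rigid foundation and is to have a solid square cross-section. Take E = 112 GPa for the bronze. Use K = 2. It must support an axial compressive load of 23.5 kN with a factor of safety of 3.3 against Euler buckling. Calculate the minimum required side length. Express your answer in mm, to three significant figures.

a ≈ 40.8 mm

Required P_cr = n·P = 3.3 × 23.5 = 77.55 kN
L_e = K·L = 2 × 0.906 = 1.812 m
Required I = P_cr·L_e²/(π²E) = 7.755×10^4 × 1.812² / (π² × 1.12×10^11) = 2.303×10^-7 m⁴
I_req = 2.303×10^5 mm⁴
Solid square: I = a⁴/12  ⇒  a = (12I)^(1/4) = (12×2.303×10^5)^(1/4) = 40.8 mm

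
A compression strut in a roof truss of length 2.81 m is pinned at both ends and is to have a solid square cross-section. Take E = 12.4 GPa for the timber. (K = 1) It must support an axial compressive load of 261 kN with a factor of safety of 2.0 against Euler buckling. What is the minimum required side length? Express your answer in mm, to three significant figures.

Required P_cr = n·P = 2.0 × 261 = 522.0 kN
L_e = K·L = 1 × 2.81 = 2.810 m
Required I = P_cr·L_e²/(π²E) = 5.220×10^5 × 2.810² / (π² × 1.24×10^10) = 3.368×10^-5 m⁴
I_req = 3.368×10^7 mm⁴
Solid square: I = a⁴/12  ⇒  a = (12I)^(1/4) = (12×3.368×10^7)^(1/4) = 142 mm

a ≈ 142 mm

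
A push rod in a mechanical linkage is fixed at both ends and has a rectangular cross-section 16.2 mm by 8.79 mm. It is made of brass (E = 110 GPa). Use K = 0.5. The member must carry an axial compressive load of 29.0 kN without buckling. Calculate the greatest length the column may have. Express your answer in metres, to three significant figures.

L_max ≈ 0.371 m

Buckling occurs about the weak axis: I_min = h·b³/12 with b = 8.79 mm (the shorter side).
I_min = 16.2×8.79³/12 = 916.9 mm⁴
I = 9.169×10^-10 m⁴
At the buckling limit P_cr = P = 2.900×10^4 N
From P_cr = π²EI/(K·L)²:  L = (1/K)·√(π²EI/P_cr) = (1/0.5)·√(π²×1.10×10^11×9.169×10^-10/2.900×10^4)
L = 0.371 m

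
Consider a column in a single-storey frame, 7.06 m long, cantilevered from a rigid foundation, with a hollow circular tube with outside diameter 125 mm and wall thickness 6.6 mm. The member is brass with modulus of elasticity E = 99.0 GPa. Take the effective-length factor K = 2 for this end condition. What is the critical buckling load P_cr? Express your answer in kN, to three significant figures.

P_cr ≈ 21.1 kN

Inner diameter d_i = 125 − 2×6.6 = 111.8 mm
I = π(d_o⁴ − d_i⁴)/64 = π(125⁴ − 111.8⁴)/64 = 4.315×10^6 mm⁴
I = 4.315×10^6 mm⁴ = 4.315×10^-6 m⁴
Effective length L_e = K·L = 2 × 7.06 = 14.12 m
P_cr = π²EI / L_e² = π² × 99.0×10⁹ × 4.315×10^-6 / 14.12² = 2.115×10^4 N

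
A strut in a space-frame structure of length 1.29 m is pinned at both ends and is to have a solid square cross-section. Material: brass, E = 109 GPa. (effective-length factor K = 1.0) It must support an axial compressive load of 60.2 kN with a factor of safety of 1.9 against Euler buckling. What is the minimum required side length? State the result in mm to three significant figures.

a ≈ 38.2 mm

Required P_cr = n·P = 1.9 × 60.2 = 114.4 kN
L_e = K·L = 1 × 1.29 = 1.290 m
Required I = P_cr·L_e²/(π²E) = 1.144×10^5 × 1.290² / (π² × 1.09×10^11) = 1.769×10^-7 m⁴
I_req = 1.769×10^5 mm⁴
Solid square: I = a⁴/12  ⇒  a = (12I)^(1/4) = (12×1.769×10^5)^(1/4) = 38.2 mm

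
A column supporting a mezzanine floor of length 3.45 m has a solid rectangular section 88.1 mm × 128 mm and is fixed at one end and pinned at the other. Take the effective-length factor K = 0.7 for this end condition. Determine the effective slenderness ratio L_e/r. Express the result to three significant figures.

λ ≈ 95.0

For a rectangle r_min = b/√12 = 88.1/√12 = 25.43 mm
L_e = K·L = 0.7 × 3.45 m = 2.415 m = 2415.0 mm
λ = L_e / r_min = 2415.0 / 25.43 = 95.0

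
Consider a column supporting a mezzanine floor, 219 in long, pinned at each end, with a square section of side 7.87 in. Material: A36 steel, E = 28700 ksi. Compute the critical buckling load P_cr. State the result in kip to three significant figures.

P_cr ≈ 1890 kip

I = a⁴/12 = 7.87⁴/12 = 319.7 in⁴
Effective length L_e = K·L = 1 × 219 = 219.0 in
P_cr = π²EI / L_e² = π² × 28700×10³ × 319.7 / 219.0² = 1.888×10^6 lb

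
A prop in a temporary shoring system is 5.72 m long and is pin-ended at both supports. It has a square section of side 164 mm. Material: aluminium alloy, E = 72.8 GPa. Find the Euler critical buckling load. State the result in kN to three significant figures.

P_cr ≈ 1320 kN

I = a⁴/12 = 164⁴/12 = 6.028×10^7 mm⁴
I = 6.028×10^7 mm⁴ = 6.028×10^-5 m⁴
Effective length L_e = K·L = 1 × 5.72 = 5.720 m
P_cr = π²EI / L_e² = π² × 72.8×10⁹ × 6.028×10^-5 / 5.720² = 1.324×10^6 N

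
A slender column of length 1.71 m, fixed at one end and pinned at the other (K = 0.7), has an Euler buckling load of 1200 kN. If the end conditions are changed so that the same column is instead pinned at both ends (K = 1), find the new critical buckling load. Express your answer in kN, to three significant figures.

P_cr ∝ 1/K², so P_cr,new = P_cr,old × (K_old/K_new)² = 1200 × (0.7/1)²
= 1200 × 0.4900 = 588 kN

P_cr ≈ 588 kN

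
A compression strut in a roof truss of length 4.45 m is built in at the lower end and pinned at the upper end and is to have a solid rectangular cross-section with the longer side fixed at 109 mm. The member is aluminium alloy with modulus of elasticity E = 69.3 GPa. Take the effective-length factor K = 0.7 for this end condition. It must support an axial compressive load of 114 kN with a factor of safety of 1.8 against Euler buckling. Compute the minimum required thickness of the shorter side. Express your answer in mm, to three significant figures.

b ≈ 68.4 mm

Required P_cr = n·P = 1.8 × 114 = 205.2 kN
L_e = K·L = 0.7 × 4.45 = 3.115 m
Required I = P_cr·L_e²/(π²E) = 2.052×10^5 × 3.115² / (π² × 6.93×10^10) = 2.911×10^-6 m⁴
I_req = 2.911×10^6 mm⁴
Rectangle, weak axis: I_min = h·b³/12 with h = 109 mm fixed  ⇒  b = (12I/h)^(1/3) = 68.4 mm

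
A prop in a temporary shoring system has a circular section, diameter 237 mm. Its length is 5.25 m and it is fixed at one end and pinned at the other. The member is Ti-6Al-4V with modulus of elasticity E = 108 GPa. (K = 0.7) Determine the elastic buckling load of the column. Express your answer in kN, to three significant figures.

I = πd⁴/64 = π×237⁴/64 = 1.549×10^8 mm⁴
I = 1.549×10^8 mm⁴ = 1.549×10^-4 m⁴
Effective length L_e = K·L = 0.7 × 5.25 = 3.675 m
P_cr = π²EI / L_e² = π² × 108×10⁹ × 1.549×10^-4 / 3.675² = 1.222×10^7 N

P_cr ≈ 12200 kN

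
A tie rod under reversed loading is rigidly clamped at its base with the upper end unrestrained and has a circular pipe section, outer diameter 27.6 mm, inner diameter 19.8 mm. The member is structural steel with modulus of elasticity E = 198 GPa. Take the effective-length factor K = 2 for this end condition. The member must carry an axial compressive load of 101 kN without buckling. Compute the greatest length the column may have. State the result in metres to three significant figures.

L_max ≈ 0.318 m

d_o = 27.6 mm, d_i = 19.8 mm
I = π(d_o⁴ − d_i⁴)/64 = π(27.6⁴ − 19.80⁴)/64 = 2.094×10^4 mm⁴
I = 2.094×10^-8 m⁴
At the buckling limit P_cr = P = 1.010×10^5 N
From P_cr = π²EI/(K·L)²:  L = (1/K)·√(π²EI/P_cr) = (1/2)·√(π²×1.98×10^11×2.094×10^-8/1.010×10^5)
L = 0.318 m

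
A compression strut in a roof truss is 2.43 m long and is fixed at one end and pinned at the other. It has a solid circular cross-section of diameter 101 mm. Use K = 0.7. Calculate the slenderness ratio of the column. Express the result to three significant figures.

λ ≈ 67.4

I = πd⁴/64 = π×101⁴/64 = 5.108×10^6 mm⁴
A = 8.012×10^3 mm²;  r_min = √(I/A) = √(5.108×10^6/8.012×10^3) = 25.25 mm
L_e = K·L = 0.7 × 2.43 m = 1.701 m = 1701.0 mm
λ = L_e / r_min = 1701.0 / 25.25 = 67.4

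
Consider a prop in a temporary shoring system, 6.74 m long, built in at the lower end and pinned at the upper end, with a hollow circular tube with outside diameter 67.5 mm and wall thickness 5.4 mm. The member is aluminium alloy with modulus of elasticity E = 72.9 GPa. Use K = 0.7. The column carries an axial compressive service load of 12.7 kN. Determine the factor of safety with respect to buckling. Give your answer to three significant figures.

n ≈ 1.30

Inner diameter d_i = 67.5 − 2×5.4 = 56.70 mm
I = π(d_o⁴ − d_i⁴)/64 = π(67.5⁴ − 56.70⁴)/64 = 5.117×10^5 mm⁴
I = 5.117×10^5 mm⁴ = 5.117×10^-7 m⁴
Effective length L_e = K·L = 0.7 × 6.74 = 4.718 m
P_cr = π²EI / L_e² = π² × 72.9×10⁹ × 5.117×10^-7 / 4.718² = 1.654×10^4 N
Factor of safety n = P_cr / P = 16.539 / 12.7 = 1.30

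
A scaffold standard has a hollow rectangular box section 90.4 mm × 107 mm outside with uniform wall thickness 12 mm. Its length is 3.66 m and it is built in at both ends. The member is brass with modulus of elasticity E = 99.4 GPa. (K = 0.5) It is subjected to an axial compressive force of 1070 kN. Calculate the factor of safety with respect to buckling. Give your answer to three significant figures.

Inner dimensions: h_i = 107 − 2×12 = 83.00 mm, b_i = 90.4 − 2×12 = 66.40 mm
Weak-axis I_min = (h_o·b_o³ − h_i·b_i³)/12 with b_o = 90.4, b_i = 66.40 mm (shorter outer/inner sides).
I_min = (107×90.4³ − 83.00×66.40³)/12 = 4.562×10^6 mm⁴
I = 4.562×10^6 mm⁴ = 4.562×10^-6 m⁴
Effective length L_e = K·L = 0.5 × 3.66 = 1.830 m
P_cr = π²EI / L_e² = π² × 99.4×10⁹ × 4.562×10^-6 / 1.830² = 1.337×10^6 N
Factor of safety n = P_cr / P = 1336.5 / 1070 = 1.25

n ≈ 1.25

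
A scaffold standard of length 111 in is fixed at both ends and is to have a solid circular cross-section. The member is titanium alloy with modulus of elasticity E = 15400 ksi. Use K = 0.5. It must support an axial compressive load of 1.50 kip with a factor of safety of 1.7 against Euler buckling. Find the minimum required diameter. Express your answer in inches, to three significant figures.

Required P_cr = n·P = 1.7 × 1.50 = 2.550 kip
L_e = K·L = 0.5 × 111 = 55.50 in
Required I = P_cr·L_e²/(π²E) = 2.550×10^3 × 55.50² / (π² × 1.54×10^7) = 5.168×10^-2 in⁴
Solid circle: I = πd⁴/64  ⇒  d = (64I/π)^(1/4) = (64×5.168×10^-2/π)^(1/4) = 1.01 in

d ≈ 1.01 in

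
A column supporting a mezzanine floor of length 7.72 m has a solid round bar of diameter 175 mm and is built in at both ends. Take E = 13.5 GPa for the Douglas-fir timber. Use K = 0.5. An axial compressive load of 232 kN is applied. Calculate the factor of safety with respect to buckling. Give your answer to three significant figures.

I = πd⁴/64 = π×175⁴/64 = 4.604×10^7 mm⁴
I = 4.604×10^7 mm⁴ = 4.604×10^-5 m⁴
Effective length L_e = K·L = 0.5 × 7.72 = 3.860 m
P_cr = π²EI / L_e² = π² × 13.5×10⁹ × 4.604×10^-5 / 3.860² = 4.117×10^5 N
Factor of safety n = P_cr / P = 411.70 / 232 = 1.77

n ≈ 1.77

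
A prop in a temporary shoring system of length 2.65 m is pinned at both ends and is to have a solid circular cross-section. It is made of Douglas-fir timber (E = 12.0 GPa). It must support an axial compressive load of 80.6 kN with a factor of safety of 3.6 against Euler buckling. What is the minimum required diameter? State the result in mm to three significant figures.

Required P_cr = n·P = 3.6 × 80.6 = 290.2 kN
L_e = K·L = 1 × 2.65 = 2.650 m
Required I = P_cr·L_e²/(π²E) = 2.902×10^5 × 2.650² / (π² × 1.20×10^10) = 1.720×10^-5 m⁴
I_req = 1.720×10^7 mm⁴
Solid circle: I = πd⁴/64  ⇒  d = (64I/π)^(1/4) = (64×1.720×10^7/π)^(1/4) = 137 mm

d ≈ 137 mm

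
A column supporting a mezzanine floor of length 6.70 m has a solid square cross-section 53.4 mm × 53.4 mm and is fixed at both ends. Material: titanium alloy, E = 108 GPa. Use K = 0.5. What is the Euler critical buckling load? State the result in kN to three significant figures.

I = a⁴/12 = 53.4⁴/12 = 6.776×10^5 mm⁴
I = 6.776×10^5 mm⁴ = 6.776×10^-7 m⁴
Effective length L_e = K·L = 0.5 × 6.70 = 3.350 m
P_cr = π²EI / L_e² = π² × 108×10⁹ × 6.776×10^-7 / 3.350² = 6.436×10^4 N

P_cr ≈ 64.4 kN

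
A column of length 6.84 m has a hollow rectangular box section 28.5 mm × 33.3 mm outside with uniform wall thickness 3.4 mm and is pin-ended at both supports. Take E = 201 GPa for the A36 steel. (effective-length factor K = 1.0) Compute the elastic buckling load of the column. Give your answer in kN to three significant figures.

P_cr ≈ 1.77 kN

Inner dimensions: h_i = 33.3 − 2×3.4 = 26.50 mm, b_i = 28.5 − 2×3.4 = 21.70 mm
Weak-axis I_min = (h_o·b_o³ − h_i·b_i³)/12 with b_o = 28.5, b_i = 21.70 mm (shorter outer/inner sides).
I_min = (33.3×28.5³ − 26.50×21.70³)/12 = 4.167×10^4 mm⁴
I = 4.167×10^4 mm⁴ = 4.167×10^-8 m⁴
Effective length L_e = K·L = 1 × 6.84 = 6.840 m
P_cr = π²EI / L_e² = π² × 201×10⁹ × 4.167×10^-8 / 6.840² = 1.767×10^3 N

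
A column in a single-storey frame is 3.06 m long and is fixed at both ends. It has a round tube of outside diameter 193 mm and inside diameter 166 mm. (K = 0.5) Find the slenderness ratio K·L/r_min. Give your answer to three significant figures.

λ ≈ 24.0

d_o = 193 mm, d_i = 166 mm
I = π(d_o⁴ − d_i⁴)/64 = π(193⁴ − 166.0⁴)/64 = 3.083×10^7 mm⁴
A = 7.613×10^3 mm²;  r_min = √(I/A) = √(3.083×10^7/7.613×10^3) = 63.64 mm
L_e = K·L = 0.5 × 3.06 m = 1.530 m = 1530.0 mm
λ = L_e / r_min = 1530.0 / 63.64 = 24.0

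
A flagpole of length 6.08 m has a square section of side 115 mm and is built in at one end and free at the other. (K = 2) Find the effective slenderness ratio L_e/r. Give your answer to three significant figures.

λ ≈ 366

For a square r = a/√12 = 115/√12 = 33.20 mm
L_e = K·L = 2 × 6.08 m = 12.16 m = 12160 mm
λ = L_e / r_min = 12160 / 33.20 = 366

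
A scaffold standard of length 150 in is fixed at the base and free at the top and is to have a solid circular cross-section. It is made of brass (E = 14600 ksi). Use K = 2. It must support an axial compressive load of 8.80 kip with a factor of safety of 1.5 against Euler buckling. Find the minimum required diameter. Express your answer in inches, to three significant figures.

d ≈ 3.60 in

Required P_cr = n·P = 1.5 × 8.80 = 13.20 kip
L_e = K·L = 2 × 150 = 300.0 in
Required I = P_cr·L_e²/(π²E) = 1.320×10^4 × 300.0² / (π² × 1.46×10^7) = 8.244 in⁴
Solid circle: I = πd⁴/64  ⇒  d = (64I/π)^(1/4) = (64×8.244/π)^(1/4) = 3.60 in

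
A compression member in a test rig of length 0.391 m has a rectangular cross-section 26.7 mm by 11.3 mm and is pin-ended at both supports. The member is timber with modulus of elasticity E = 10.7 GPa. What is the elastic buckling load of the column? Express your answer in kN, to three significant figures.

Buckling occurs about the weak axis: I_min = h·b³/12 with b = 11.3 mm (the shorter side).
I_min = 26.7×11.3³/12 = 3.210×10^3 mm⁴
I = 3.210×10^3 mm⁴ = 3.210×10^-9 m⁴
Effective length L_e = K·L = 1 × 0.391 = 0.3910 m
P_cr = π²EI / L_e² = π² × 10.7×10⁹ × 3.210×10^-9 / 0.3910² = 2.218×10^3 N

P_cr ≈ 2.22 kN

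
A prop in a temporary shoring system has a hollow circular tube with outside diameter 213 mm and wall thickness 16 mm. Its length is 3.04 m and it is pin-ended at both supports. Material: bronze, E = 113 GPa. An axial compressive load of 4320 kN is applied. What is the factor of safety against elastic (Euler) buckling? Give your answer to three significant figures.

Inner diameter d_i = 213 − 2×16 = 181.0 mm
I = π(d_o⁴ − d_i⁴)/64 = π(213⁴ − 181.0⁴)/64 = 4.835×10^7 mm⁴
I = 4.835×10^7 mm⁴ = 4.835×10^-5 m⁴
Effective length L_e = K·L = 1 × 3.04 = 3.040 m
P_cr = π²EI / L_e² = π² × 113×10⁹ × 4.835×10^-5 / 3.040² = 5.835×10^6 N
Factor of safety n = P_cr / P = 5835.3 / 4320 = 1.35

n ≈ 1.35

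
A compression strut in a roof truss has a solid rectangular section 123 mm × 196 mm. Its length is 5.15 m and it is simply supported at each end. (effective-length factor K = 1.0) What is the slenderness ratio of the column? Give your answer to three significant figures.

λ ≈ 145

Buckling occurs about the weak axis: I_min = h·b³/12 with b = 123 mm (the shorter side).
I_min = 196×123³/12 = 3.039×10^7 mm⁴
A = 2.411×10^4 mm²;  r_min = √(I/A) = √(3.039×10^7/2.411×10^4) = 35.51 mm
L_e = K·L = 1 × 5.15 m = 5.150 m = 5150.0 mm
λ = L_e / r_min = 5150.0 / 35.51 = 145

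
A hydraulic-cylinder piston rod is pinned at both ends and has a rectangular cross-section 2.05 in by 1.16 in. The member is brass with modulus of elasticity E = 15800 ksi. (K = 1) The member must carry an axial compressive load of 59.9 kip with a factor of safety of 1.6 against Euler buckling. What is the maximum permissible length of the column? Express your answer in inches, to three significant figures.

Buckling occurs about the weak axis: I_min = h·b³/12 with b = 1.16 in (the shorter side).
I_min = 2.05×1.16³/12 = 0.2667 in⁴
Required critical load P_cr = n·P = 1.6 × 59.9 = 95.84 kip = 9.584×10^4 lb
From P_cr = π²EI/(K·L)²:  L = (1/K)·√(π²EI/P_cr) = (1/1)·√(π²×1.58×10^7×0.2667/9.584×10^4)
L = 20.8 in

L_max ≈ 20.8 in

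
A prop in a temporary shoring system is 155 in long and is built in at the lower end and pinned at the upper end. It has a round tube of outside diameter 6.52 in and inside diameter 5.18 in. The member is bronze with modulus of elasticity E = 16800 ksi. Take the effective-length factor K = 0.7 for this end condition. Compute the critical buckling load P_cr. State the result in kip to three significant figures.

d_o = 6.52 in, d_i = 5.18 in
I = π(d_o⁴ − d_i⁴)/64 = π(6.52⁴ − 5.180⁴)/64 = 53.37 in⁴
Effective length L_e = K·L = 0.7 × 155 = 108.5 in
P_cr = π²EI / L_e² = π² × 16800×10³ × 53.37 / 108.5² = 7.516×10^5 lb

P_cr ≈ 752 kip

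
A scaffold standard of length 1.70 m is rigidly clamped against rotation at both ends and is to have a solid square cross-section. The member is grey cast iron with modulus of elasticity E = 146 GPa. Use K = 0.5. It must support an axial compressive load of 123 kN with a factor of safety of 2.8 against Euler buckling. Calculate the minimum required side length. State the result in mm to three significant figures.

a ≈ 37.9 mm

Required P_cr = n·P = 2.8 × 123 = 344.4 kN
L_e = K·L = 0.5 × 1.70 = 0.8500 m
Required I = P_cr·L_e²/(π²E) = 3.444×10^5 × 0.8500² / (π² × 1.46×10^11) = 1.727×10^-7 m⁴
I_req = 1.727×10^5 mm⁴
Solid square: I = a⁴/12  ⇒  a = (12I)^(1/4) = (12×1.727×10^5)^(1/4) = 37.9 mm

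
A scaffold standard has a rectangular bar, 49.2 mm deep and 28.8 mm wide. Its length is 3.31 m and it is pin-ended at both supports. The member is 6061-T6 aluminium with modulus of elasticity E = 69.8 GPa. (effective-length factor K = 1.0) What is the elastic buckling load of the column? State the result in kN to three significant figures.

P_cr ≈ 6.16 kN

Buckling occurs about the weak axis: I_min = h·b³/12 with b = 28.8 mm (the shorter side).
I_min = 49.2×28.8³/12 = 9.794×10^4 mm⁴
I = 9.794×10^4 mm⁴ = 9.794×10^-8 m⁴
Effective length L_e = K·L = 1 × 3.31 = 3.310 m
P_cr = π²EI / L_e² = π² × 69.8×10⁹ × 9.794×10^-8 / 3.310² = 6.158×10^3 N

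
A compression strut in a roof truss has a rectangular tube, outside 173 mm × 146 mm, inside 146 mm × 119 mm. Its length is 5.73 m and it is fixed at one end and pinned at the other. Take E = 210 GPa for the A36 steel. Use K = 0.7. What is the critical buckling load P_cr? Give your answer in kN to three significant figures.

P_cr ≈ 3140 kN

Weak-axis I_min = (h_o·b_o³ − h_i·b_i³)/12 with b_o = 146, b_i = 119.0 mm (shorter outer/inner sides).
I_min = (173×146³ − 146.0×119.0³)/12 = 2.436×10^7 mm⁴
I = 2.436×10^7 mm⁴ = 2.436×10^-5 m⁴
Effective length L_e = K·L = 0.7 × 5.73 = 4.011 m
P_cr = π²EI / L_e² = π² × 210×10⁹ × 2.436×10^-5 / 4.011² = 3.139×10^6 N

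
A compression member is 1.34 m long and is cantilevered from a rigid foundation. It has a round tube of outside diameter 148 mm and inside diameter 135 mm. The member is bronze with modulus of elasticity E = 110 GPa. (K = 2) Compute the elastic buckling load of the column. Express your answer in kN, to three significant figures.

P_cr ≈ 1100 kN

d_o = 148 mm, d_i = 135 mm
I = π(d_o⁴ − d_i⁴)/64 = π(148⁴ − 135.0⁴)/64 = 7.247×10^6 mm⁴
I = 7.247×10^6 mm⁴ = 7.247×10^-6 m⁴
Effective length L_e = K·L = 2 × 1.34 = 2.680 m
P_cr = π²EI / L_e² = π² × 110×10⁹ × 7.247×10^-6 / 2.680² = 1.095×10^6 N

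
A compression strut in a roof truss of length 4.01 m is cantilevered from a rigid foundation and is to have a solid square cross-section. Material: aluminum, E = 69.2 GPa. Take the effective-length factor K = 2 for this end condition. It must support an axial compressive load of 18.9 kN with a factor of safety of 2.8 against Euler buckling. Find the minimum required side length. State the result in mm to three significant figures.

a ≈ 87.9 mm

Required P_cr = n·P = 2.8 × 18.9 = 52.92 kN
L_e = K·L = 2 × 4.01 = 8.020 m
Required I = P_cr·L_e²/(π²E) = 5.292×10^4 × 8.020² / (π² × 6.92×10^10) = 4.984×10^-6 m⁴
I_req = 4.984×10^6 mm⁴
Solid square: I = a⁴/12  ⇒  a = (12I)^(1/4) = (12×4.984×10^6)^(1/4) = 87.9 mm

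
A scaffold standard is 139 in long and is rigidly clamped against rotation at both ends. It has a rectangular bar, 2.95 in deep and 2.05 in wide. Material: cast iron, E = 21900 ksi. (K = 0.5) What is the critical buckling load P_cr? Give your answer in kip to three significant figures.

Buckling occurs about the weak axis: I_min = h·b³/12 with b = 2.05 in (the shorter side).
I_min = 2.95×2.05³/12 = 2.118 in⁴
Effective length L_e = K·L = 0.5 × 139 = 69.50 in
P_cr = π²EI / L_e² = π² × 21900×10³ × 2.118 / 69.50² = 9.477×10^4 lb

P_cr ≈ 94.8 kip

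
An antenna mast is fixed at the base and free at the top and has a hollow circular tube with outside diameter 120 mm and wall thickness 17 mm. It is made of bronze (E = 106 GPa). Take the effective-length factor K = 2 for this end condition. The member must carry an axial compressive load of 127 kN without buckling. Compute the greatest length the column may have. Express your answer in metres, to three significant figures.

Inner diameter d_i = 120 − 2×17 = 86.00 mm
I = π(d_o⁴ − d_i⁴)/64 = π(120⁴ − 86.00⁴)/64 = 7.494×10^6 mm⁴
I = 7.494×10^-6 m⁴
At the buckling limit P_cr = P = 1.270×10^5 N
From P_cr = π²EI/(K·L)²:  L = (1/K)·√(π²EI/P_cr) = (1/2)·√(π²×1.06×10^11×7.494×10^-6/1.270×10^5)
L = 3.93 m

L_max ≈ 3.93 m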